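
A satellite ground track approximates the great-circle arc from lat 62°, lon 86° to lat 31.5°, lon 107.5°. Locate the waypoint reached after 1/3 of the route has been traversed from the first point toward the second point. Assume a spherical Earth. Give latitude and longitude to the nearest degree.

≈ lat 52°, lon 96°

Write both endpoints as unit vectors p₁, p₂ with components (cos φ cos λ, cos φ sin λ, sin φ).
The central angle between the endpoints is δ = arccos(p₁·p₂) ≈ 0.585 rad (33.5°).
Interpolate at f = 1/3 with slerp weights a = sin((1−f)δ)/sin δ ≈ 0.688, b = sin(fδ)/sin δ ≈ 0.351.
p = a·p₁ + b·p₂ ≈ (-0.067, 0.608, 0.791); φ = arcsin(p_z) ≈ 52.30°, λ = atan2(p_y, p_x) ≈ 96.33°.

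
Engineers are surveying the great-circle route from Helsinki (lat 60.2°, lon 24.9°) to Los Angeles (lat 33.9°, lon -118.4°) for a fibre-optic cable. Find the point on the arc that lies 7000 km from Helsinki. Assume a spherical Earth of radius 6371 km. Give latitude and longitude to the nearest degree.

Convert each endpoint to a unit vector on the sphere (x = cos φ cos λ, y = cos φ sin λ, z = sin φ).
The central angle between the endpoints is δ = arccos(p₁·p₂) ≈ 1.417 rad (81.2°). The total great-circle distance is δ·R ≈ 1.417 × 6371 ≈ 9027 km, so the target fraction is f = 7000/9027 ≈ 0.775.
Interpolate at f ≈ 0.775 with slerp weights a = sin((1−f)δ)/sin δ ≈ 0.317, b = sin(fδ)/sin δ ≈ 0.901.
p = a·p₁ + b·p₂ ≈ (-0.213, -0.592, 0.777); φ = arcsin(p_z) ≈ 51.02°, λ = atan2(p_y, p_x) ≈ -109.80°.

≈ lat 51°, lon -110°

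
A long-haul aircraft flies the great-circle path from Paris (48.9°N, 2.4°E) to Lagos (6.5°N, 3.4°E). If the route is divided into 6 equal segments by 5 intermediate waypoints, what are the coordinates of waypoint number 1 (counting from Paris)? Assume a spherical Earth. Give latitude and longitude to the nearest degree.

Convert each endpoint to a unit vector on the sphere (x = cos φ cos λ, y = cos φ sin λ, z = sin φ).
The central angle between the endpoints is δ = arccos(p₁·p₂) ≈ 0.740 rad (42.4°).
Interpolate at f = 1/6 with slerp weights a = sin((1−f)δ)/sin δ ≈ 0.858, b = sin(fδ)/sin δ ≈ 0.182.
p = a·p₁ + b·p₂ ≈ (0.744, 0.034, 0.667); φ = arcsin(p_z) ≈ 41.83°, λ = atan2(p_y, p_x) ≈ 2.64°.

≈ 42°N, 3°E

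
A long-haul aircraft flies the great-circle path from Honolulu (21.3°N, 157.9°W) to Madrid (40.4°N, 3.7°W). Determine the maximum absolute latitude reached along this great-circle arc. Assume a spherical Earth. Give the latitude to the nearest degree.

The great circle lies in the plane with unit normal n̂ = (p₁ × p₂)/|p₁ × p₂|.
Here n̂_z ≈ +0.337; the vertex latitude is φ_max = arccos|n̂_z| ≈ 70.3°.
Check via Clairaut: cos φ_max = |cos φ₁| · sin C = cos(21.3°)·sin(21.2°) ≈ 0.337, again giving ≈ 70.3°.

≈ 70°N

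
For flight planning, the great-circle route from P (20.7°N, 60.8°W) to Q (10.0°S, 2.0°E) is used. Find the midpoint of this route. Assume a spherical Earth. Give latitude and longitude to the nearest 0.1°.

The haversine formula gives a central angle δ ≈ 1.203 rad (68.9°) between the endpoints.
Interpolate at f = 1/2 with slerp weights a = sin((1−f)δ)/sin δ ≈ 0.606, b = sin(fδ)/sin δ ≈ 0.606.
p = a·p₁ + b·p₂ ≈ (0.874, -0.474, 0.109); φ = arcsin(p_z) ≈ 6.26°, λ = atan2(p_y, p_x) ≈ -28.50°.

≈ (6.3°N, 28.5°W)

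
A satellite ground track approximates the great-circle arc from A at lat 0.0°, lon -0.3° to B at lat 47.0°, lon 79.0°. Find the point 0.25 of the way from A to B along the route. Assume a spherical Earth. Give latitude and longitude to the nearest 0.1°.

Write both endpoints as unit vectors p₁, p₂ with components (cos φ cos λ, cos φ sin λ, sin φ).
The central angle between the endpoints is δ = arccos(p₁·p₂) ≈ 1.444 rad (82.7°).
Interpolate at f = 0.25 with slerp weights a = sin((1−f)δ)/sin δ ≈ 0.890, b = sin(fδ)/sin δ ≈ 0.356.
p = a·p₁ + b·p₂ ≈ (0.937, 0.234, 0.260); φ = arcsin(p_z) ≈ 15.09°, λ = atan2(p_y, p_x) ≈ 14.01°.

≈ lat 15.1°, lon 14.0°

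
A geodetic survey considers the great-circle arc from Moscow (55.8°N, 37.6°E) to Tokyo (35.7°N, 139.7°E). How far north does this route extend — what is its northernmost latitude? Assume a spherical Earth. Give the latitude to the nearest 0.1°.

≈ 61.1°N

The great circle lies in the plane with unit normal n̂ = (p₁ × p₂)/|p₁ × p₂|.
Here n̂_z ≈ +0.484; the vertex latitude is φ_max = arccos|n̂_z| ≈ 61.1°.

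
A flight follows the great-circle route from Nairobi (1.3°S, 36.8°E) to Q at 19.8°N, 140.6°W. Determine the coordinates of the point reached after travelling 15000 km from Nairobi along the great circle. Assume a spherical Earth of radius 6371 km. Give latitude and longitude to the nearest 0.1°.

Convert each endpoint to a unit vector on the sphere (x = cos φ cos λ, y = cos φ sin λ, z = sin φ).
The central angle between the endpoints is δ = arccos(p₁·p₂) ≈ 2.816 rad (161.3°). The total great-circle distance is δ·R ≈ 2.816 × 6371 ≈ 17939 km, so the target fraction is f = 15000/17939 ≈ 0.836.
Interpolate at f ≈ 0.836 with slerp weights a = sin((1−f)δ)/sin δ ≈ 1.390, b = sin(fδ)/sin δ ≈ 2.212.
p = a·p₁ + b·p₂ ≈ (-0.496, -0.489, 0.718); φ = arcsin(p_z) ≈ 45.88°, λ = atan2(p_y, p_x) ≈ -135.40°.

≈ 45.9°N, 135.4°W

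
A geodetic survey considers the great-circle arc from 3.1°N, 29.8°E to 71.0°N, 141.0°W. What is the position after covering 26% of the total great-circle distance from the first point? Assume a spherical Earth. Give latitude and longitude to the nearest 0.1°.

Write both endpoints as unit vectors p₁, p₂ with components (cos φ cos λ, cos φ sin λ, sin φ).
The central angle between the endpoints is δ = arccos(p₁·p₂) ≈ 1.844 rad (105.7°).
Interpolate at f = 0.26 with slerp weights a = sin((1−f)δ)/sin δ ≈ 1.016, b = sin(fδ)/sin δ ≈ 0.479.
p = a·p₁ + b·p₂ ≈ (0.760, 0.406, 0.508); φ = arcsin(p_z) ≈ 30.52°, λ = atan2(p_y, p_x) ≈ 28.14°.

≈ 30.5°N, 28.1°E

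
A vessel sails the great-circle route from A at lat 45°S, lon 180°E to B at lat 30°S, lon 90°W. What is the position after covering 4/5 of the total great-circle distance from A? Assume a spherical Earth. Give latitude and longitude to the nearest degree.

Write both endpoints as unit vectors p₁, p₂ with components (cos φ cos λ, cos φ sin λ, sin φ).
The central angle between the endpoints is δ = arccos(p₁·p₂) ≈ 1.209 rad (69.3°).
Interpolate at f = 4/5 with slerp weights a = sin((1−f)δ)/sin δ ≈ 0.256, b = sin(fδ)/sin δ ≈ 0.880.
p = a·p₁ + b·p₂ ≈ (-0.181, -0.762, -0.621); φ = arcsin(p_z) ≈ -38.41°, λ = atan2(p_y, p_x) ≈ -103.36°.

≈ lat 38°S, lon 103°W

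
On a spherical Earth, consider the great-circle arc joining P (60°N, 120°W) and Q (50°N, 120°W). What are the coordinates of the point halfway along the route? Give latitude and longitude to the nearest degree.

Write both endpoints as unit vectors p₁, p₂ with components (cos φ cos λ, cos φ sin λ, sin φ).
The central angle between the endpoints is δ = arccos(p₁·p₂) ≈ 0.175 rad (10.0°).
Interpolate at f = 1/2 with slerp weights a = sin((1−f)δ)/sin δ ≈ 0.502, b = sin(fδ)/sin δ ≈ 0.502.
p = a·p₁ + b·p₂ ≈ (-0.287, -0.497, 0.819); φ = arcsin(p_z) ≈ 55.00°, λ = atan2(p_y, p_x) ≈ -120.00°.

≈ (55°N, 120°W)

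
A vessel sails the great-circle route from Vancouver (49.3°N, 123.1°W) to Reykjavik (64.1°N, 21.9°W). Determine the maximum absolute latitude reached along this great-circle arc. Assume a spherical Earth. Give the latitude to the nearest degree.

≈ 69°N

The great circle lies in the plane with unit normal n̂ = (p₁ × p₂)/|p₁ × p₂|.
Here n̂_z ≈ +0.359; the vertex latitude is φ_max = arccos|n̂_z| ≈ 69.0°.
Check via Clairaut: cos φ_max = |cos φ₁| · sin C = cos(49.3°)·sin(33.4°) ≈ 0.359, again giving ≈ 69.0°.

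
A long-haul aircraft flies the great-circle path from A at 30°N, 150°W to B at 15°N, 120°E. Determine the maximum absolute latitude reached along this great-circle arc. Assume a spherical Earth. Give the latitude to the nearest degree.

The great circle lies in the plane with unit normal n̂ = (p₁ × p₂)/|p₁ × p₂|.
Here n̂_z ≈ -0.844; the vertex latitude is φ_max = arccos|n̂_z| ≈ 32.5°.

≈ 32°N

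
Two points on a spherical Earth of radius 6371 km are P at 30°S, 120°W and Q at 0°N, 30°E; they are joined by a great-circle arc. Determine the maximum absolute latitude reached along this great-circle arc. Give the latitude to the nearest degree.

≈ 49°S

The great circle lies in the plane with unit normal n̂ = (p₁ × p₂)/|p₁ × p₂|.
Here n̂_z ≈ +0.655; the vertex latitude is φ_max = arccos|n̂_z| ≈ 49.1°.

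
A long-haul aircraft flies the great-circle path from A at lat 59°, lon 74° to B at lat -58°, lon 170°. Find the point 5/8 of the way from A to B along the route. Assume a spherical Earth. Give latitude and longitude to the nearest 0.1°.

The haversine formula gives a central angle δ ≈ 2.427 rad (139.1°) between the endpoints.
Interpolate at f = 5/8 with slerp weights a = sin((1−f)δ)/sin δ ≈ 1.205, b = sin(fδ)/sin δ ≈ 1.524.
p = a·p₁ + b·p₂ ≈ (-0.624, 0.737, -0.259); φ = arcsin(p_z) ≈ -15.04°, λ = atan2(p_y, p_x) ≈ 130.27°.

≈ lat -15.0°, lon 130.3°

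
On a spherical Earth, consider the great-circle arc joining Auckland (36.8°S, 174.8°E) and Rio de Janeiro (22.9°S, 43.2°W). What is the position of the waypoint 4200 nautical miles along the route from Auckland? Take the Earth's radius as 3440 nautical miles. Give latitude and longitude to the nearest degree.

≈ (54°S, 78°W)

From cos δ = sin φ₁ sin φ₂ + cos φ₁ cos φ₂ cos Δλ, the central angle is δ ≈ 1.926 rad (110.4°). The total great-circle distance is δ·R ≈ 1.926 × 3440 ≈ 6627 nmi, so the target fraction is f = 4200/6627 ≈ 0.634.
Interpolate at f ≈ 0.634 with slerp weights a = sin((1−f)δ)/sin δ ≈ 0.692, b = sin(fδ)/sin δ ≈ 1.002.
p = a·p₁ + b·p₂ ≈ (0.121, -0.582, -0.804); φ = arcsin(p_z) ≈ -53.54°, λ = atan2(p_y, p_x) ≈ -78.21°.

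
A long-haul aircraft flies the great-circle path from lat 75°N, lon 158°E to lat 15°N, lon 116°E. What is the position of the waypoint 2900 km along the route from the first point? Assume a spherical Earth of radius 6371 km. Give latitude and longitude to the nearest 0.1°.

≈ lat 52.0°N, lon 127.1°E

The haversine formula gives a central angle δ ≈ 1.120 rad (64.2°) between the endpoints. The total great-circle distance is δ·R ≈ 1.120 × 6371 ≈ 7135 km, so the target fraction is f = 2900/7135 ≈ 0.406.
Interpolate at f ≈ 0.406 with slerp weights a = sin((1−f)δ)/sin δ ≈ 0.685, b = sin(fδ)/sin δ ≈ 0.488.
p = a·p₁ + b·p₂ ≈ (-0.371, 0.491, 0.788); φ = arcsin(p_z) ≈ 52.04°, λ = atan2(p_y, p_x) ≈ 127.12°.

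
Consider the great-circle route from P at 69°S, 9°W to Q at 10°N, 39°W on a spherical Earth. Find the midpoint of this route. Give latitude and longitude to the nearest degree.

From cos δ = sin φ₁ sin φ₂ + cos φ₁ cos φ₂ cos Δλ, the central angle is δ ≈ 1.427 rad (81.7°).
Interpolate at f = 1/2 with slerp weights a = sin((1−f)δ)/sin δ ≈ 0.661, b = sin(fδ)/sin δ ≈ 0.661.
p = a·p₁ + b·p₂ ≈ (0.740, -0.447, -0.503); φ = arcsin(p_z) ≈ -30.17°, λ = atan2(p_y, p_x) ≈ -31.12°.

≈ 30°S, 31°W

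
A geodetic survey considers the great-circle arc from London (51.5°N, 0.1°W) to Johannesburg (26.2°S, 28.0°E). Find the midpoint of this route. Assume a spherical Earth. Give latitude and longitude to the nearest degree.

≈ 13°N, 17°E

Write both endpoints as unit vectors p₁, p₂ with components (cos φ cos λ, cos φ sin λ, sin φ).
The central angle between the endpoints is δ = arccos(p₁·p₂) ≈ 1.423 rad (81.5°).
Interpolate at f = 1/2 with slerp weights a = sin((1−f)δ)/sin δ ≈ 0.660, b = sin(fδ)/sin δ ≈ 0.660.
p = a·p₁ + b·p₂ ≈ (0.934, 0.277, 0.225); φ = arcsin(p_z) ≈ 13.01°, λ = atan2(p_y, p_x) ≈ 16.54°.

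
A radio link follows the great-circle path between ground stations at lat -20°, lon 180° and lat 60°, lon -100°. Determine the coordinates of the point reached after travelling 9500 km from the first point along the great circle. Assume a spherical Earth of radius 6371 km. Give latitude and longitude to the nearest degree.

Write both endpoints as unit vectors p₁, p₂ with components (cos φ cos λ, cos φ sin λ, sin φ).
The central angle between the endpoints is δ = arccos(p₁·p₂) ≈ 1.787 rad (102.4°). The total great-circle distance is δ·R ≈ 1.787 × 6371 ≈ 11386 km, so the target fraction is f = 9500/11386 ≈ 0.834.
Interpolate at f ≈ 0.834 with slerp weights a = sin((1−f)δ)/sin δ ≈ 0.299, b = sin(fδ)/sin δ ≈ 1.021.
p = a·p₁ + b·p₂ ≈ (-0.369, -0.503, 0.782); φ = arcsin(p_z) ≈ 51.42°, λ = atan2(p_y, p_x) ≈ -126.30°.

≈ lat 51°, lon -126°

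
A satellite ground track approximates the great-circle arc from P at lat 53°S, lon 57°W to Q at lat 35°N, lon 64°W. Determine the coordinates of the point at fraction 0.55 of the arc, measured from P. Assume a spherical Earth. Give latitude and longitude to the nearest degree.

≈ lat 5°S, lon 61°W

Convert each endpoint to a unit vector on the sphere (x = cos φ cos λ, y = cos φ sin λ, z = sin φ).
The central angle between the endpoints is δ = arccos(p₁·p₂) ≈ 1.540 rad (88.2°).
Interpolate at f = 0.55 with slerp weights a = sin((1−f)δ)/sin δ ≈ 0.639, b = sin(fδ)/sin δ ≈ 0.750.
p = a·p₁ + b·p₂ ≈ (0.479, -0.874, -0.080); φ = arcsin(p_z) ≈ -4.61°, λ = atan2(p_y, p_x) ≈ -61.31°.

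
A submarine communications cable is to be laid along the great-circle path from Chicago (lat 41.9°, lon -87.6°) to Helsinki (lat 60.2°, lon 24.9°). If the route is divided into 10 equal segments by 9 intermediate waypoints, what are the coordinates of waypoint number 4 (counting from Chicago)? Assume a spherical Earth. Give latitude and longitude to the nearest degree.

≈ lat 62°, lon -60°

Convert each endpoint to a unit vector on the sphere (x = cos φ cos λ, y = cos φ sin λ, z = sin φ).
The central angle between the endpoints is δ = arccos(p₁·p₂) ≈ 1.117 rad (64.0°).
Interpolate at f = 4/10 with slerp weights a = sin((1−f)δ)/sin δ ≈ 0.691, b = sin(fδ)/sin δ ≈ 0.481.
p = a·p₁ + b·p₂ ≈ (0.238, -0.413, 0.879); φ = arcsin(p_z) ≈ 61.50°, λ = atan2(p_y, p_x) ≈ -60.04°.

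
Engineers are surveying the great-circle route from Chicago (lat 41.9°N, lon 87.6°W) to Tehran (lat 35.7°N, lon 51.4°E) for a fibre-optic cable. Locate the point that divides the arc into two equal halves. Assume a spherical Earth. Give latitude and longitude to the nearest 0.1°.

Convert each endpoint to a unit vector on the sphere (x = cos φ cos λ, y = cos φ sin λ, z = sin φ).
The central angle between the endpoints is δ = arccos(p₁·p₂) ≈ 1.637 rad (93.8°).
Interpolate at f = 1/2 with slerp weights a = sin((1−f)δ)/sin δ ≈ 0.732, b = sin(fδ)/sin δ ≈ 0.732.
p = a·p₁ + b·p₂ ≈ (0.394, -0.080, 0.916); φ = arcsin(p_z) ≈ 66.32°, λ = atan2(p_y, p_x) ≈ -11.46°.

≈ lat 66.3°N, lon 11.5°W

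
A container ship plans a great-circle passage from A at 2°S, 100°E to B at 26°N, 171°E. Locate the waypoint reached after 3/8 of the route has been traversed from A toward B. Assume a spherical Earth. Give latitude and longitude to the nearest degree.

≈ 11°N, 125°E

Write both endpoints as unit vectors p₁, p₂ with components (cos φ cos λ, cos φ sin λ, sin φ).
The central angle between the endpoints is δ = arccos(p₁·p₂) ≈ 1.290 rad (73.9°).
Interpolate at f = 3/8 with slerp weights a = sin((1−f)δ)/sin δ ≈ 0.751, b = sin(fδ)/sin δ ≈ 0.484.
p = a·p₁ + b·p₂ ≈ (-0.560, 0.807, 0.186); φ = arcsin(p_z) ≈ 10.72°, λ = atan2(p_y, p_x) ≈ 124.75°.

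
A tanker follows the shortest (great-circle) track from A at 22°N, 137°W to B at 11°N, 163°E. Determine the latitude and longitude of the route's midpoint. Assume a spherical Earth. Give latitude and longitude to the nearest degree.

Write both endpoints as unit vectors p₁, p₂ with components (cos φ cos λ, cos φ sin λ, sin φ).
The central angle between the endpoints is δ = arccos(p₁·p₂) ≈ 1.016 rad (58.2°).
Interpolate at f = 1/2 with slerp weights a = sin((1−f)δ)/sin δ ≈ 0.572, b = sin(fδ)/sin δ ≈ 0.572.
p = a·p₁ + b·p₂ ≈ (-0.925, -0.198, 0.324); φ = arcsin(p_z) ≈ 18.88°, λ = atan2(p_y, p_x) ≈ -167.94°.

≈ 19°N, 168°W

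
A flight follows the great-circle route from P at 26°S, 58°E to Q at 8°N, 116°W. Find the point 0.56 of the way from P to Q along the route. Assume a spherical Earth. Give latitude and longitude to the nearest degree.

≈ 58°S, 85°W

The haversine formula gives a central angle δ ≈ 2.812 rad (161.1°) between the endpoints.
Interpolate at f = 0.56 with slerp weights a = sin((1−f)δ)/sin δ ≈ 2.920, b = sin(fδ)/sin δ ≈ 3.090.
p = a·p₁ + b·p₂ ≈ (0.049, -0.525, -0.850); φ = arcsin(p_z) ≈ -58.20°, λ = atan2(p_y, p_x) ≈ -84.64°.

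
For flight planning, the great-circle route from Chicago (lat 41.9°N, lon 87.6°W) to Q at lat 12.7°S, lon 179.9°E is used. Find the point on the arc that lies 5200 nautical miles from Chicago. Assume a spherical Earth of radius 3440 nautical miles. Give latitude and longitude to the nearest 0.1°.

≈ lat 3.6°S, lon 169.8°W

From cos δ = sin φ₁ sin φ₂ + cos φ₁ cos φ₂ cos Δλ, the central angle is δ ≈ 1.750 rad (100.3°). The total great-circle distance is δ·R ≈ 1.750 × 3440 ≈ 6021 nmi, so the target fraction is f = 5200/6021 ≈ 0.864.
Interpolate at f ≈ 0.864 with slerp weights a = sin((1−f)δ)/sin δ ≈ 0.240, b = sin(fδ)/sin δ ≈ 1.015.
p = a·p₁ + b·p₂ ≈ (-0.982, -0.177, -0.063); φ = arcsin(p_z) ≈ -3.59°, λ = atan2(p_y, p_x) ≈ -169.79°.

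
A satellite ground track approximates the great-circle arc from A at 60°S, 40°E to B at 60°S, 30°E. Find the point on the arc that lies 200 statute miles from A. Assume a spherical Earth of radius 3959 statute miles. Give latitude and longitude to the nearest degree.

The haversine formula gives a central angle δ ≈ 0.087 rad (5.0°) between the endpoints. The total great-circle distance is δ·R ≈ 0.087 × 3959 ≈ 345 mi, so the target fraction is f = 200/345 ≈ 0.579.
Interpolate at f ≈ 0.579 with slerp weights a = sin((1−f)δ)/sin δ ≈ 0.421, b = sin(fδ)/sin δ ≈ 0.580.
p = a·p₁ + b·p₂ ≈ (0.412, 0.280, -0.867); φ = arcsin(p_z) ≈ -60.09°, λ = atan2(p_y, p_x) ≈ 34.20°.

≈ 60°S, 34°E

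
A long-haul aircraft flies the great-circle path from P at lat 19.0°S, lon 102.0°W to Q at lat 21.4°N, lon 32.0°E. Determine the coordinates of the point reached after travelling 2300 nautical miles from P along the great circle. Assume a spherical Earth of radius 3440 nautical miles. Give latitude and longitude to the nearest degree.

≈ lat 8°S, lon 64°W

The haversine formula gives a central angle δ ≈ 2.390 rad (136.9°) between the endpoints. The total great-circle distance is δ·R ≈ 2.390 × 3440 ≈ 8220 nmi, so the target fraction is f = 2300/8220 ≈ 0.280.
Interpolate at f ≈ 0.280 with slerp weights a = sin((1−f)δ)/sin δ ≈ 1.447, b = sin(fδ)/sin δ ≈ 0.907.
p = a·p₁ + b·p₂ ≈ (0.432, -0.891, -0.140); φ = arcsin(p_z) ≈ -8.06°, λ = atan2(p_y, p_x) ≈ -64.13°.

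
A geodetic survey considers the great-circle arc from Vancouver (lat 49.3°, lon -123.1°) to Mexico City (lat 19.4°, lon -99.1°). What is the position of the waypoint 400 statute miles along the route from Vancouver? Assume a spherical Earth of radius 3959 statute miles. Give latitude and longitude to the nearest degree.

≈ lat 45°, lon -118°

The haversine formula gives a central angle δ ≈ 0.620 rad (35.5°) between the endpoints. The total great-circle distance is δ·R ≈ 0.620 × 3959 ≈ 2456 mi, so the target fraction is f = 400/2456 ≈ 0.163.
Interpolate at f ≈ 0.163 with slerp weights a = sin((1−f)δ)/sin δ ≈ 0.854, b = sin(fδ)/sin δ ≈ 0.174.
p = a·p₁ + b·p₂ ≈ (-0.330, -0.628, 0.705); φ = arcsin(p_z) ≈ 44.82°, λ = atan2(p_y, p_x) ≈ -117.71°.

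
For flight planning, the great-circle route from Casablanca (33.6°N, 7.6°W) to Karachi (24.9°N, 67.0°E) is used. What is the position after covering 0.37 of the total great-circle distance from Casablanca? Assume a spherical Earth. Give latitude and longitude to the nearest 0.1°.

From cos δ = sin φ₁ sin φ₂ + cos φ₁ cos φ₂ cos Δλ, the central angle is δ ≈ 1.122 rad (64.3°).
Interpolate at f = 0.37 with slerp weights a = sin((1−f)δ)/sin δ ≈ 0.721, b = sin(fδ)/sin δ ≈ 0.448.
p = a·p₁ + b·p₂ ≈ (0.754, 0.294, 0.587); φ = arcsin(p_z) ≈ 35.97°, λ = atan2(p_y, p_x) ≈ 21.33°.

≈ 36.0°N, 21.3°E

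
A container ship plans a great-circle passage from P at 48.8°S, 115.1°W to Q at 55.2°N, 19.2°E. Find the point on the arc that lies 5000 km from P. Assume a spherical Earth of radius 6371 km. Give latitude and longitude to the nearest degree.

Convert each endpoint to a unit vector on the sphere (x = cos φ cos λ, y = cos φ sin λ, z = sin φ).
The central angle between the endpoints is δ = arccos(p₁·p₂) ≈ 2.647 rad (151.7°). The total great-circle distance is δ·R ≈ 2.647 × 6371 ≈ 16867 km, so the target fraction is f = 5000/16867 ≈ 0.296.
Interpolate at f ≈ 0.296 with slerp weights a = sin((1−f)δ)/sin δ ≈ 2.019, b = sin(fδ)/sin δ ≈ 1.490.
p = a·p₁ + b·p₂ ≈ (0.239, -0.925, -0.296); φ = arcsin(p_z) ≈ -17.21°, λ = atan2(p_y, p_x) ≈ -75.52°.

≈ 17°S, 76°W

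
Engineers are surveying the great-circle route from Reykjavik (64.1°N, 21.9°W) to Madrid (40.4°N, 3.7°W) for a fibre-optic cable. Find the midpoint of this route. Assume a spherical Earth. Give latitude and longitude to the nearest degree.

Convert each endpoint to a unit vector on the sphere (x = cos φ cos λ, y = cos φ sin λ, z = sin φ).
The central angle between the endpoints is δ = arccos(p₁·p₂) ≈ 0.453 rad (26.0°).
Interpolate at f = 1/2 with slerp weights a = sin((1−f)δ)/sin δ ≈ 0.513, b = sin(fδ)/sin δ ≈ 0.513.
p = a·p₁ + b·p₂ ≈ (0.598, -0.109, 0.794); φ = arcsin(p_z) ≈ 52.57°, λ = atan2(p_y, p_x) ≈ -10.31°.

≈ 53°N, 10°W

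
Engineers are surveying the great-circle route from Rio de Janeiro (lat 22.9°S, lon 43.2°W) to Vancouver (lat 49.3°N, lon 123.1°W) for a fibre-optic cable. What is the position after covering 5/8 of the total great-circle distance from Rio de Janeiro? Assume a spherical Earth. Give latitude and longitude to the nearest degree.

≈ lat 26°N, lon 84°W

Write both endpoints as unit vectors p₁, p₂ with components (cos φ cos λ, cos φ sin λ, sin φ).
The central angle between the endpoints is δ = arccos(p₁·p₂) ≈ 1.762 rad (100.9°).
Interpolate at f = 5/8 with slerp weights a = sin((1−f)δ)/sin δ ≈ 0.625, b = sin(fδ)/sin δ ≈ 0.908.
p = a·p₁ + b·p₂ ≈ (0.096, -0.890, 0.445); φ = arcsin(p_z) ≈ 26.44°, λ = atan2(p_y, p_x) ≈ -83.83°.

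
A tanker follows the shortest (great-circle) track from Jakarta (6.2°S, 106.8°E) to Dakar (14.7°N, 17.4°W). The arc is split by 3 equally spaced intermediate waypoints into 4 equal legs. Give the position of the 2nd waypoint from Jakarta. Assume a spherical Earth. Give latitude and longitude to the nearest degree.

Convert each endpoint to a unit vector on the sphere (x = cos φ cos λ, y = cos φ sin λ, z = sin φ).
The central angle between the endpoints is δ = arccos(p₁·p₂) ≈ 2.175 rad (124.6°).
Interpolate at f = 2/4 with slerp weights a = sin((1−f)δ)/sin δ ≈ 1.076, b = sin(fδ)/sin δ ≈ 1.076.
p = a·p₁ + b·p₂ ≈ (0.684, 0.713, 0.157); φ = arcsin(p_z) ≈ 9.02°, λ = atan2(p_y, p_x) ≈ 46.18°.

≈ 9°N, 46°E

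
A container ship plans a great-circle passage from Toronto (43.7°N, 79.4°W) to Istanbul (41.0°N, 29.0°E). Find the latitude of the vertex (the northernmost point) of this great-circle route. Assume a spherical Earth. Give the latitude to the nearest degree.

≈ 57°N

The great circle lies in the plane with unit normal n̂ = (p₁ × p₂)/|p₁ × p₂|.
Here n̂_z ≈ +0.539; the vertex latitude is φ_max = arccos|n̂_z| ≈ 57.4°.
Check via Clairaut: cos φ_max = |cos φ₁| · sin C = cos(43.7°)·sin(48.3°) ≈ 0.539, again giving ≈ 57.4°.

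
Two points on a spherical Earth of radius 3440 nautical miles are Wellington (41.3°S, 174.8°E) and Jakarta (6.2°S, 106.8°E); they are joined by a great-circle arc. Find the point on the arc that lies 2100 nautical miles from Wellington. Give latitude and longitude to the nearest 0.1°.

≈ 27.7°S, 135.2°E

Write both endpoints as unit vectors p₁, p₂ with components (cos φ cos λ, cos φ sin λ, sin φ).
The central angle between the endpoints is δ = arccos(p₁·p₂) ≈ 1.212 rad (69.4°). The total great-circle distance is δ·R ≈ 1.212 × 3440 ≈ 4170 nmi, so the target fraction is f = 2100/4170 ≈ 0.504.
Interpolate at f ≈ 0.504 with slerp weights a = sin((1−f)δ)/sin δ ≈ 0.604, b = sin(fδ)/sin δ ≈ 0.612.
p = a·p₁ + b·p₂ ≈ (-0.628, 0.624, -0.465); φ = arcsin(p_z) ≈ -27.71°, λ = atan2(p_y, p_x) ≈ 135.20°.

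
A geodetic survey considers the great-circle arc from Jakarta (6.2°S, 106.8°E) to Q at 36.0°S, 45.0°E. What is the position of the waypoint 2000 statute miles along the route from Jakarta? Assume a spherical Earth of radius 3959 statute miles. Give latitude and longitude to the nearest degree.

Convert each endpoint to a unit vector on the sphere (x = cos φ cos λ, y = cos φ sin λ, z = sin φ).
The central angle between the endpoints is δ = arccos(p₁·p₂) ≈ 1.111 rad (63.7°). The total great-circle distance is δ·R ≈ 1.111 × 3959 ≈ 4399 mi, so the target fraction is f = 2000/4399 ≈ 0.455.
Interpolate at f ≈ 0.455 with slerp weights a = sin((1−f)δ)/sin δ ≈ 0.636, b = sin(fδ)/sin δ ≈ 0.540.
p = a·p₁ + b·p₂ ≈ (0.126, 0.914, -0.386); φ = arcsin(p_z) ≈ -22.71°, λ = atan2(p_y, p_x) ≈ 82.13°.

≈ 23°S, 82°E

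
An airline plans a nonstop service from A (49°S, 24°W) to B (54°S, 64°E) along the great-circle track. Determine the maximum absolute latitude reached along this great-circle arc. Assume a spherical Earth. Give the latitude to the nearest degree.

The great circle lies in the plane with unit normal n̂ = (p₁ × p₂)/|p₁ × p₂|.
Here n̂_z ≈ +0.493; the vertex latitude is φ_max = arccos|n̂_z| ≈ 60.4°.

≈ 60°S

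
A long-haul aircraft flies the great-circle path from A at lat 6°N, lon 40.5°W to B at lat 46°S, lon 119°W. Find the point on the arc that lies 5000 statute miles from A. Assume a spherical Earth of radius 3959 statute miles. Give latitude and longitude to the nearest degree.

The haversine formula gives a central angle δ ≈ 1.508 rad (86.4°) between the endpoints. The total great-circle distance is δ·R ≈ 1.508 × 3959 ≈ 5971 mi, so the target fraction is f = 5000/5971 ≈ 0.837.
Interpolate at f ≈ 0.837 with slerp weights a = sin((1−f)δ)/sin δ ≈ 0.243, b = sin(fδ)/sin δ ≈ 0.955.
p = a·p₁ + b·p₂ ≈ (-0.138, -0.737, -0.661); φ = arcsin(p_z) ≈ -41.41°, λ = atan2(p_y, p_x) ≈ -100.57°.

≈ lat 41°S, lon 101°W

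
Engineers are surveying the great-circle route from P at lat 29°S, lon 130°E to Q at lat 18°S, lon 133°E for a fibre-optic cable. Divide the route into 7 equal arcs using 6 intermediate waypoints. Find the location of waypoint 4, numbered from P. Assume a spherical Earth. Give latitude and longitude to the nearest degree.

The haversine formula gives a central angle δ ≈ 0.198 rad (11.3°) between the endpoints.
Interpolate at f = 4/7 with slerp weights a = sin((1−f)δ)/sin δ ≈ 0.431, b = sin(fδ)/sin δ ≈ 0.574.
p = a·p₁ + b·p₂ ≈ (-0.615, 0.688, -0.386); φ = arcsin(p_z) ≈ -22.72°, λ = atan2(p_y, p_x) ≈ 131.77°.

≈ lat 23°S, lon 132°E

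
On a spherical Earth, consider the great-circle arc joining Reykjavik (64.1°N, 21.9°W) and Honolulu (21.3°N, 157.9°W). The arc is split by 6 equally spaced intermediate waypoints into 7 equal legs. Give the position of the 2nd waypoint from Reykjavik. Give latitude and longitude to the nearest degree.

≈ 73°N, 91°W

Write both endpoints as unit vectors p₁, p₂ with components (cos φ cos λ, cos φ sin λ, sin φ).
The central angle between the endpoints is δ = arccos(p₁·p₂) ≈ 1.537 rad (88.1°).
Interpolate at f = 2/7 with slerp weights a = sin((1−f)δ)/sin δ ≈ 0.891, b = sin(fδ)/sin δ ≈ 0.425.
p = a·p₁ + b·p₂ ≈ (-0.006, -0.294, 0.956); φ = arcsin(p_z) ≈ 72.89°, λ = atan2(p_y, p_x) ≈ -91.21°.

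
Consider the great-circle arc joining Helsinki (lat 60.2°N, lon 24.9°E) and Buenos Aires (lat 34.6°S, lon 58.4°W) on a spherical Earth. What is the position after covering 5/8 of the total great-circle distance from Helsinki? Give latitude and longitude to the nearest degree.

≈ lat 4°N, lon 36°W

The haversine formula gives a central angle δ ≈ 2.032 rad (116.4°) between the endpoints.
Interpolate at f = 5/8 with slerp weights a = sin((1−f)δ)/sin δ ≈ 0.771, b = sin(fδ)/sin δ ≈ 1.067.
p = a·p₁ + b·p₂ ≈ (0.808, -0.586, 0.063); φ = arcsin(p_z) ≈ 3.63°, λ = atan2(p_y, p_x) ≈ -35.99°.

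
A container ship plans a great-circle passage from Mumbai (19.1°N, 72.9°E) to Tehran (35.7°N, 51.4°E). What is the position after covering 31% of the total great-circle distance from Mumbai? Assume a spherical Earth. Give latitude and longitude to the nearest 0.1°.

≈ 24.6°N, 66.9°E

Convert each endpoint to a unit vector on the sphere (x = cos φ cos λ, y = cos φ sin λ, z = sin φ).
The central angle between the endpoints is δ = arccos(p₁·p₂) ≈ 0.440 rad (25.2°).
Interpolate at f = 0.31 with slerp weights a = sin((1−f)δ)/sin δ ≈ 0.702, b = sin(fδ)/sin δ ≈ 0.319.
p = a·p₁ + b·p₂ ≈ (0.357, 0.836, 0.416); φ = arcsin(p_z) ≈ 24.58°, λ = atan2(p_y, p_x) ≈ 66.90°.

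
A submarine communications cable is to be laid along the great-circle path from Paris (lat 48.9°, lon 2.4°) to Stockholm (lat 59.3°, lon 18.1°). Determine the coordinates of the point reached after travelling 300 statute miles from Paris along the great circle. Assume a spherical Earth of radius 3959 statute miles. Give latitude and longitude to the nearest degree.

Write both endpoints as unit vectors p₁, p₂ with components (cos φ cos λ, cos φ sin λ, sin φ).
The central angle between the endpoints is δ = arccos(p₁·p₂) ≈ 0.241 rad (13.8°). The total great-circle distance is δ·R ≈ 0.241 × 3959 ≈ 955 mi, so the target fraction is f = 300/955 ≈ 0.314.
Interpolate at f ≈ 0.314 with slerp weights a = sin((1−f)δ)/sin δ ≈ 0.689, b = sin(fδ)/sin δ ≈ 0.317.
p = a·p₁ + b·p₂ ≈ (0.607, 0.069, 0.792); φ = arcsin(p_z) ≈ 52.37°, λ = atan2(p_y, p_x) ≈ 6.51°.

≈ lat 52°, lon 7°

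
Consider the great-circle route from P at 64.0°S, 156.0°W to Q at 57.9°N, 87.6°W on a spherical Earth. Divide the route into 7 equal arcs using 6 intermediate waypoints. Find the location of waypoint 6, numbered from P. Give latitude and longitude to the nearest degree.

≈ 41°N, 101°W

Convert each endpoint to a unit vector on the sphere (x = cos φ cos λ, y = cos φ sin λ, z = sin φ).
The central angle between the endpoints is δ = arccos(p₁·p₂) ≈ 2.313 rad (132.5°).
Interpolate at f = 6/7 with slerp weights a = sin((1−f)δ)/sin δ ≈ 0.440, b = sin(fδ)/sin δ ≈ 1.243.
p = a·p₁ + b·p₂ ≈ (-0.149, -0.739, 0.658); φ = arcsin(p_z) ≈ 41.12°, λ = atan2(p_y, p_x) ≈ -101.37°.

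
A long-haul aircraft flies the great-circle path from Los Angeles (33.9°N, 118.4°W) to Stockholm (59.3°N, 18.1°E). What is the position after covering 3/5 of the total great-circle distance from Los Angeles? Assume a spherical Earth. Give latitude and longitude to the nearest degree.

≈ 72°N, 61°W

Write both endpoints as unit vectors p₁, p₂ with components (cos φ cos λ, cos φ sin λ, sin φ).
The central angle between the endpoints is δ = arccos(p₁·p₂) ≈ 1.398 rad (80.1°).
Interpolate at f = 3/5 with slerp weights a = sin((1−f)δ)/sin δ ≈ 0.538, b = sin(fδ)/sin δ ≈ 0.755.
p = a·p₁ + b·p₂ ≈ (0.154, -0.273, 0.950); φ = arcsin(p_z) ≈ 71.72°, λ = atan2(p_y, p_x) ≈ -60.64°.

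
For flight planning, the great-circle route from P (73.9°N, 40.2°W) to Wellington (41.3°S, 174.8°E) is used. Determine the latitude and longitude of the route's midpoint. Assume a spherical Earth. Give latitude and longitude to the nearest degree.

The haversine formula gives a central angle δ ≈ 2.506 rad (143.6°) between the endpoints.
Interpolate at f = 1/2 with slerp weights a = sin((1−f)δ)/sin δ ≈ 1.600, b = sin(fδ)/sin δ ≈ 1.600.
p = a·p₁ + b·p₂ ≈ (-0.858, -0.177, 0.481); φ = arcsin(p_z) ≈ 28.77°, λ = atan2(p_y, p_x) ≈ -168.32°.

≈ (29°N, 168°W)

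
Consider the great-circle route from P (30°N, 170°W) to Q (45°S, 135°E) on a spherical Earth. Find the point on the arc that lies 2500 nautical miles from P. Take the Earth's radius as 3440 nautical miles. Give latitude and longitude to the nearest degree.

From cos δ = sin φ₁ sin φ₂ + cos φ₁ cos φ₂ cos Δλ, the central angle is δ ≈ 1.573 rad (90.1°). The total great-circle distance is δ·R ≈ 1.573 × 3440 ≈ 5411 nmi, so the target fraction is f = 2500/5411 ≈ 0.462.
Interpolate at f ≈ 0.462 with slerp weights a = sin((1−f)δ)/sin δ ≈ 0.749, b = sin(fδ)/sin δ ≈ 0.664.
p = a·p₁ + b·p₂ ≈ (-0.971, 0.220, -0.095); φ = arcsin(p_z) ≈ -5.47°, λ = atan2(p_y, p_x) ≈ 167.26°.

≈ (5°S, 167°E)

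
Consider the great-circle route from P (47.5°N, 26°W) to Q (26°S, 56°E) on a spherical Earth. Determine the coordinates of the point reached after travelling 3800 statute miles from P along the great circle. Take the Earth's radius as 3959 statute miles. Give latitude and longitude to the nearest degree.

≈ (12°N, 24°E)

Convert each endpoint to a unit vector on the sphere (x = cos φ cos λ, y = cos φ sin λ, z = sin φ).
The central angle between the endpoints is δ = arccos(p₁·p₂) ≈ 1.812 rad (103.8°). The total great-circle distance is δ·R ≈ 1.812 × 3959 ≈ 7173 mi, so the target fraction is f = 3800/7173 ≈ 0.530.
Interpolate at f ≈ 0.530 with slerp weights a = sin((1−f)δ)/sin δ ≈ 0.775, b = sin(fδ)/sin δ ≈ 0.843.
p = a·p₁ + b·p₂ ≈ (0.895, 0.399, 0.202); φ = arcsin(p_z) ≈ 11.63°, λ = atan2(p_y, p_x) ≈ 24.04°.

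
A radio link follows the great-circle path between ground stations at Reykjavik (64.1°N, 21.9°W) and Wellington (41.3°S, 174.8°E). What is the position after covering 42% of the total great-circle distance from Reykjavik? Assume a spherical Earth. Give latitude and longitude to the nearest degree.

Convert each endpoint to a unit vector on the sphere (x = cos φ cos λ, y = cos φ sin λ, z = sin φ).
The central angle between the endpoints is δ = arccos(p₁·p₂) ≈ 2.709 rad (155.2°).
Interpolate at f = 0.42 with slerp weights a = sin((1−f)δ)/sin δ ≈ 2.387, b = sin(fδ)/sin δ ≈ 2.167.
p = a·p₁ + b·p₂ ≈ (-0.654, -0.241, 0.717); φ = arcsin(p_z) ≈ 45.82°, λ = atan2(p_y, p_x) ≈ -159.74°.

≈ 46°N, 160°W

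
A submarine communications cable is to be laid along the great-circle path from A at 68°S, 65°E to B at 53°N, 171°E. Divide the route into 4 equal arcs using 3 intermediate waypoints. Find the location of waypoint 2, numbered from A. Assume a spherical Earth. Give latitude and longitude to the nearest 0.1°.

From cos δ = sin φ₁ sin φ₂ + cos φ₁ cos φ₂ cos Δλ, the central angle is δ ≈ 2.502 rad (143.4°).
Interpolate at f = 2/4 with slerp weights a = sin((1−f)δ)/sin δ ≈ 1.592, b = sin(fδ)/sin δ ≈ 1.592.
p = a·p₁ + b·p₂ ≈ (-0.694, 0.690, -0.205); φ = arcsin(p_z) ≈ -11.81°, λ = atan2(p_y, p_x) ≈ 135.16°.

≈ 11.8°S, 135.2°E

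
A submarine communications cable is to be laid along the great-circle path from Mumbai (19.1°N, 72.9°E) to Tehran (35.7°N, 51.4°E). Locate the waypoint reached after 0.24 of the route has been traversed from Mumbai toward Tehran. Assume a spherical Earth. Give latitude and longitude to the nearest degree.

From cos δ = sin φ₁ sin φ₂ + cos φ₁ cos φ₂ cos Δλ, the central angle is δ ≈ 0.440 rad (25.2°).
Interpolate at f = 0.24 with slerp weights a = sin((1−f)δ)/sin δ ≈ 0.771, b = sin(fδ)/sin δ ≈ 0.247.
p = a·p₁ + b·p₂ ≈ (0.339, 0.853, 0.397); φ = arcsin(p_z) ≈ 23.36°, λ = atan2(p_y, p_x) ≈ 68.30°.

≈ 23°N, 68°E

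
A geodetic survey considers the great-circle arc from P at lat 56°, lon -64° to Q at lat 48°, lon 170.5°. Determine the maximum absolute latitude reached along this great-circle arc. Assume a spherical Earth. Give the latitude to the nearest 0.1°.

≈ 70.6°

The great circle lies in the plane with unit normal n̂ = (p₁ × p₂)/|p₁ × p₂|.
Here n̂_z ≈ -0.332; the vertex latitude is φ_max = arccos|n̂_z| ≈ 70.6°.
Check via Clairaut: cos φ_max = |cos φ₁| · sin C = cos(56.0°)·sin(36.4°) ≈ 0.332, again giving ≈ 70.6°.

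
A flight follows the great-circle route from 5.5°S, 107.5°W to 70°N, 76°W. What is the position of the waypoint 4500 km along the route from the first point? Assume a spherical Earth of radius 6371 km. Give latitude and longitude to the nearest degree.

≈ 34°N, 99°W

Write both endpoints as unit vectors p₁, p₂ with components (cos φ cos λ, cos φ sin λ, sin φ).
The central angle between the endpoints is δ = arccos(p₁·p₂) ≈ 1.369 rad (78.5°). The total great-circle distance is δ·R ≈ 1.369 × 6371 ≈ 8723 km, so the target fraction is f = 4500/8723 ≈ 0.516.
Interpolate at f ≈ 0.516 with slerp weights a = sin((1−f)δ)/sin δ ≈ 0.628, b = sin(fδ)/sin δ ≈ 0.662.
p = a·p₁ + b·p₂ ≈ (-0.133, -0.816, 0.562); φ = arcsin(p_z) ≈ 34.22°, λ = atan2(p_y, p_x) ≈ -99.27°.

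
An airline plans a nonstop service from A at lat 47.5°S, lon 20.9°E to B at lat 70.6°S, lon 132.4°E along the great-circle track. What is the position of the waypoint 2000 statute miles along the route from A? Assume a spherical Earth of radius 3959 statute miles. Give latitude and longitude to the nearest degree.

Write both endpoints as unit vectors p₁, p₂ with components (cos φ cos λ, cos φ sin λ, sin φ).
The central angle between the endpoints is δ = arccos(p₁·p₂) ≈ 0.911 rad (52.2°). The total great-circle distance is δ·R ≈ 0.911 × 3959 ≈ 3606 mi, so the target fraction is f = 2000/3606 ≈ 0.555.
Interpolate at f ≈ 0.555 with slerp weights a = sin((1−f)δ)/sin δ ≈ 0.499, b = sin(fδ)/sin δ ≈ 0.613.
p = a·p₁ + b·p₂ ≈ (0.178, 0.271, -0.946); φ = arcsin(p_z) ≈ -71.10°, λ = atan2(p_y, p_x) ≈ 56.67°.

≈ lat 71°S, lon 57°E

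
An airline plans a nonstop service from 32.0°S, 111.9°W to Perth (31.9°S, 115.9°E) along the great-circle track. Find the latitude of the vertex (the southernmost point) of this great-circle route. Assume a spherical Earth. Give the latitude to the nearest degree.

The great circle lies in the plane with unit normal n̂ = (p₁ × p₂)/|p₁ × p₂|.
Here n̂_z ≈ -0.545; the vertex latitude is φ_max = arccos|n̂_z| ≈ 57.0°.

≈ 57°S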